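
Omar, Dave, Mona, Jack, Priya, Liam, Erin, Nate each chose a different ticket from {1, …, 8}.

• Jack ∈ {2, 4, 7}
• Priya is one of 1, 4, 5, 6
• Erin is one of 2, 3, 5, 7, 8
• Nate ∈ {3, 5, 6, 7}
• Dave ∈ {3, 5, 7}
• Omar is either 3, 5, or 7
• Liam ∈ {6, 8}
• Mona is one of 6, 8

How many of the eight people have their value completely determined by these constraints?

The 8 variables draw from only 8 values {1, 2, 3, 4, 5, 6, 7, 8}, so each is used; only Priya can be 1, hence Priya = 1.
The 7 still-open variables together cover exactly {2, 3, 4, 5, 6, 7, 8} — 7 values for 7 variables — and 4 appears only in Jack's list, so Jack = 4.
The 6 still-open variables draw from only 6 values {2, 3, 5, 6, 7, 8}, so each is used; only Erin can be 2, hence Erin = 2.
Mona and Liam share exactly the 2 values {6, 8}; by pigeonhole those values go to them, so strike 6, 8 from Nate.
Determined: Jack=4, Priya=1, Erin=2. The other people each still have more than one consistent value. That makes 3.

3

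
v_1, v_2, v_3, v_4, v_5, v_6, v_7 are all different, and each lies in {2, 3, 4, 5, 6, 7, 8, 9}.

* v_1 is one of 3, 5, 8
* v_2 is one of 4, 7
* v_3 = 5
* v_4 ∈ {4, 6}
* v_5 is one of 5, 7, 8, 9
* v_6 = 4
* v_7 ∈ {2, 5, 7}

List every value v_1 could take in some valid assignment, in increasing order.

3, 8

v_3 must be 5 (only option left). Eliminate 5 elsewhere: v_1, v_5, v_7.
v_6 must be 4 (only option left). So v_2, v_4 can't be 4.
v_2 has just one choice, so v_2 = 7. Remove 7 from v_5, v_7.
v_4 has just one choice, so v_4 = 6.
v_7's domain is down to {2}, so v_7 = 2.
No further eliminations apply; v_1 can still be any of 3, 8.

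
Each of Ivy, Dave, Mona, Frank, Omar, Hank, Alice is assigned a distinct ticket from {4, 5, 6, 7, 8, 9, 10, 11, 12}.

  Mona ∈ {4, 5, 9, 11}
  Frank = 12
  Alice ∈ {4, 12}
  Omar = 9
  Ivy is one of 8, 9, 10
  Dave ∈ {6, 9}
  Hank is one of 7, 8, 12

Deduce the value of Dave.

6

Frank has just one choice, so Frank = 12. So Hank, Alice can't be 12.
Omar has just one choice, so Omar = 9. Eliminate 9 elsewhere: Ivy, Dave, Mona.
So Dave = 6.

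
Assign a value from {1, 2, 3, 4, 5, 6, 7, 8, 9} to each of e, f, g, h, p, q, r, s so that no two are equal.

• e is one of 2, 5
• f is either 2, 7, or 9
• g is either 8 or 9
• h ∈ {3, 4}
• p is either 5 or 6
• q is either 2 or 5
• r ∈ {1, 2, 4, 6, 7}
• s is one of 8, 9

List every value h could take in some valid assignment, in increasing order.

e and q between them cover only {2, 5} — a naked pair. Remove those values from f, p, r.
That leaves p = 6. Eliminate 6 elsewhere: r.
The 2 variables g and s are confined to {8, 9}, which locks those values in; drop them from f.
f has just one choice, so f = 7. Strike 7 from r.
No further eliminations apply; h can still be any of 3, 4.

3, 4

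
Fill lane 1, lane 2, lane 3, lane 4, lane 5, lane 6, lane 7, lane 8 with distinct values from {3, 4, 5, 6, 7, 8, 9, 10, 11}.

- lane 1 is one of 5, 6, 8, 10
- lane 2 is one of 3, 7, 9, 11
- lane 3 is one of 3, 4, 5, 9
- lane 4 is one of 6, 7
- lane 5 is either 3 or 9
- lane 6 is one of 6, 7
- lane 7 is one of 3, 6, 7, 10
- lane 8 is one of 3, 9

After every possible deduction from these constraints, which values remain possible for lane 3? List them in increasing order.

The 2 variables lane 4 and lane 6 are confined to {6, 7}, which locks those values in; drop them from lane 1, lane 2, lane 7.
lane 5 and lane 8 between them cover only {3, 9} — a naked pair. Remove those values from lane 2, lane 3, lane 7.
lane 2's domain is down to {11}, so lane 2 = 11.
That leaves lane 7 = 10. So lane 1 can't be 10.
No further eliminations apply; lane 3 can still be any of 4, 5.

4, 5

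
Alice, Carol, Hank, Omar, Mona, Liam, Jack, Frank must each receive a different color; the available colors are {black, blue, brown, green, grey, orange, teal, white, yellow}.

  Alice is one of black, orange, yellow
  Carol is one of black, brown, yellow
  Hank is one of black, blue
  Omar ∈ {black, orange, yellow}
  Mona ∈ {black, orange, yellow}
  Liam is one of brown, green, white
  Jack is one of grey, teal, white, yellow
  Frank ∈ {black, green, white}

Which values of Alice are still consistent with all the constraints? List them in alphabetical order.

black, orange, yellow

The 3 variables Alice, Omar, Mona are confined to {black, orange, yellow}, which locks those values in; drop them from Carol, Hank, Jack, Frank.
That leaves Carol = brown. So Liam can't be brown.
Hank must be blue (only option left).
Liam and Frank share exactly the 2 values {green, white}; by pigeonhole those values go to them, so strike green, white from Jack.
No further eliminations apply; Alice can still be any of black, orange, yellow.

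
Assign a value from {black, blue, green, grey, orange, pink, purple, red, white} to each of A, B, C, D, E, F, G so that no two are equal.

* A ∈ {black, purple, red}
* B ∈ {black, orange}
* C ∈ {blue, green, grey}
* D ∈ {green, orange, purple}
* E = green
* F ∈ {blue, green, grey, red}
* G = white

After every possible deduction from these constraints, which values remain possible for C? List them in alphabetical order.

blue, grey

E must be green (only option left). Strike green from C, D, F.
That leaves G = white.
No further eliminations apply; C can still be any of blue, grey.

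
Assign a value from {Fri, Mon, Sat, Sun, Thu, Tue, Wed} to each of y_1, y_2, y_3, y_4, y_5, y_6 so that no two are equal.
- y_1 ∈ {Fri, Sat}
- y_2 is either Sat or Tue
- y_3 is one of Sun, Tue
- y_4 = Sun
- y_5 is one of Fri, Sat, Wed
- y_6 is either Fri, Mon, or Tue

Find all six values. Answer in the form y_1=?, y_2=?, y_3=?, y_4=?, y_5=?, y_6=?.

y_1=Fri, y_2=Sat, y_3=Tue, y_4=Sun, y_5=Wed, y_6=Mon

y_4 must be Sun (only option left). Remove Sun from y_3.
y_3 has just one choice, so y_3 = Tue. So y_2, y_6 can't be Tue.
y_2 has just one choice, so y_2 = Sat. Eliminate Sat elsewhere: y_1, y_5.
y_1's domain is down to {Fri}, so y_1 = Fri. Remove Fri from y_5, y_6.
y_5 has just one choice, so y_5 = Wed.
y_6 must be Mon (only option left).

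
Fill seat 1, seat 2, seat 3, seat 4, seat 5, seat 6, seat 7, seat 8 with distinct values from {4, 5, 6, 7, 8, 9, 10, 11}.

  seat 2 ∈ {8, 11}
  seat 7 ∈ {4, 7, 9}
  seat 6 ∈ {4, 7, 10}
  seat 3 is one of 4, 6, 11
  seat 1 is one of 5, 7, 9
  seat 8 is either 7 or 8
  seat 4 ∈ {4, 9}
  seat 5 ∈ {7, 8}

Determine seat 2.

11

Among the 8 variables, 5 fits only seat 1 (and all 8 values in {4, 5, 6, 7, 8, 9, 10, 11} must be used), so seat 1 = 5.
The 7 still-open variables together cover exactly {4, 6, 7, 8, 9, 10, 11} — 7 values for 7 variables — and 6 appears only in seat 3's list, so seat 3 = 6.
The 6 still-open variables together cover exactly {4, 7, 8, 9, 10, 11} — 6 values for 6 variables — and 10 appears only in seat 6's list, so seat 6 = 10.
The 5 still-open variables draw from only 5 values {4, 7, 8, 9, 11}, so each is used; only seat 2 can be 11, hence seat 2 = 11.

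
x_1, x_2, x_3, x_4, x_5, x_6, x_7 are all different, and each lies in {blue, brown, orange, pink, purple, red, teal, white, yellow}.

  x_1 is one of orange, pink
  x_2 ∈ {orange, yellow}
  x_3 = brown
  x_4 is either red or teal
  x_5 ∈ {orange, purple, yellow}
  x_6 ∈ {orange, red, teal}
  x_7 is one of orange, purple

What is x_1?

pink

x_3 has just one choice, so x_3 = brown.
The 6 still-open variables together cover exactly {orange, pink, purple, red, teal, yellow} — 6 values for 6 variables — and pink appears only in x_1's list, so x_1 = pink.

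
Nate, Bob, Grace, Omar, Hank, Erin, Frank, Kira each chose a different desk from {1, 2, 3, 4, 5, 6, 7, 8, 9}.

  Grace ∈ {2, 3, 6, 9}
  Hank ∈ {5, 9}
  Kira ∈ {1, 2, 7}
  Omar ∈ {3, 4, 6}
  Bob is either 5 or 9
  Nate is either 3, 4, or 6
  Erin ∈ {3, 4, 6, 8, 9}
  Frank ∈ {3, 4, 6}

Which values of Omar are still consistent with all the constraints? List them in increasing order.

Bob and Hank share exactly the 2 values {5, 9}; by pigeonhole those values go to them, so strike 5, 9 from Grace, Erin.
Nate, Omar, Frank share exactly the 3 values {3, 4, 6}; by pigeonhole those values go to them, so strike 3, 4, 6 from Grace, Erin.
Grace must be 2 (only option left). Eliminate 2 elsewhere: Kira.
Erin has just one choice, so Erin = 8.
No further eliminations apply; Omar can still be any of 3, 4, 6.

3, 4, 6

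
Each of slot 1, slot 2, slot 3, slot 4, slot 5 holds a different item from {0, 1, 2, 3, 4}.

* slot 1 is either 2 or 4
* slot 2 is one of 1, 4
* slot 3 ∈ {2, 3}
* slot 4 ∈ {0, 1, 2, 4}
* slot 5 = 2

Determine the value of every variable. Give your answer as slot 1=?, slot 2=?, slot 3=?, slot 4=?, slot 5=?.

slot 1=4, slot 2=1, slot 3=3, slot 4=0, slot 5=2

slot 5 has just one choice, so slot 5 = 2. Eliminate 2 elsewhere: slot 1, slot 3, slot 4.
slot 1's domain is down to {4}, so slot 1 = 4. So slot 2, slot 4 can't be 4.
slot 2 has just one choice, so slot 2 = 1. Strike 1 from slot 4.
That leaves slot 3 = 3.
slot 4 has just one choice, so slot 4 = 0.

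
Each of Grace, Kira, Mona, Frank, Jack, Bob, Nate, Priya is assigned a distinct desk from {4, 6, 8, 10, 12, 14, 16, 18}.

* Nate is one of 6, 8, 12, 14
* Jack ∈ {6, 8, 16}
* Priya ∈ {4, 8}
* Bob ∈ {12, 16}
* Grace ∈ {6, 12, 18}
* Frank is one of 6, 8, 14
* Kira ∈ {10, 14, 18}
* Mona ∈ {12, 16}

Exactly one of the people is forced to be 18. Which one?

The 8 variables together cover exactly {4, 6, 8, 10, 12, 14, 16, 18} — 8 values for 8 variables — and 4 appears only in Priya's list, so Priya = 4.
The 7 still-open variables together cover exactly {6, 8, 10, 12, 14, 16, 18} — 7 values for 7 variables — and 10 appears only in Kira's list, so Kira = 10.
The 6 still-open variables draw from only 6 values {6, 8, 12, 14, 16, 18}, so each is used; only Grace can be 18, hence Grace = 18.

Grace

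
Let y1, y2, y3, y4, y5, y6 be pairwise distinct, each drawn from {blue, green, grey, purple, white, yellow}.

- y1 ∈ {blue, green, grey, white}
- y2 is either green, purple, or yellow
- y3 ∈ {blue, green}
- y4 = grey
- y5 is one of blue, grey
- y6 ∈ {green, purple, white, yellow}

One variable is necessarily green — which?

y4 must be grey (only option left). Eliminate grey elsewhere: y1, y5.
y5 has just one choice, so y5 = blue. Eliminate blue elsewhere: y1, y3.
So green goes to y3.

y3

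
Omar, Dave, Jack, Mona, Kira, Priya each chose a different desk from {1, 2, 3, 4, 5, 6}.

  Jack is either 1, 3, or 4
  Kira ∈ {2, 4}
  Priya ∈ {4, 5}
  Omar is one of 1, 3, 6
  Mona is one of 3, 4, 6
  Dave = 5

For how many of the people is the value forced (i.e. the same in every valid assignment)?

3

Dave's domain is down to {5}, so Dave = 5. So Priya can't be 5.
That leaves Priya = 4. So Jack, Mona, Kira can't be 4.
Kira has just one choice, so Kira = 2.
Determined: Dave=5, Kira=2, Priya=4. The other people each still have more than one consistent value. That makes 3.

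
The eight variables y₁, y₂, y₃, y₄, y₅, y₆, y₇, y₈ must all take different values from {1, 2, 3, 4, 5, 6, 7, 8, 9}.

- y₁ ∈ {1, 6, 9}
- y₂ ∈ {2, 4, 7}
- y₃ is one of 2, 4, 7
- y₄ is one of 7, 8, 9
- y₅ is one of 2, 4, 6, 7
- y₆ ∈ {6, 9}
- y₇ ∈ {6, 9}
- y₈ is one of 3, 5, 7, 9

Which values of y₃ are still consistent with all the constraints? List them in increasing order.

2, 4, 7

y₆ and y₇ share exactly the 2 values {6, 9}; by pigeonhole those values go to them, so strike 6, 9 from y₁, y₄, y₅, y₈.
That leaves y₁ = 1.
y₂, y₃, y₅ between them cover only {2, 4, 7} — a naked triple. Remove those values from y₄, y₈.
y₄ must be 8 (only option left).
No further eliminations apply; y₃ can still be any of 2, 4, 7.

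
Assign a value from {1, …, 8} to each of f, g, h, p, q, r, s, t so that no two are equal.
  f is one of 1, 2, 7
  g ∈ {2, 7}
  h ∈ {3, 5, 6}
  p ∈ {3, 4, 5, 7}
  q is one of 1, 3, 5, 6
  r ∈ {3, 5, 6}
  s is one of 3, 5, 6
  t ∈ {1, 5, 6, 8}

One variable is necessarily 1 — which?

q

Among the 8 variables, 4 fits only p (and all 8 values in {1, 2, 3, 4, 5, 6, 7, 8} must be used), so p = 4.
The 7 still-open variables together cover exactly {1, 2, 3, 5, 6, 7, 8} — 7 values for 7 variables — and 8 appears only in t's list, so t = 8.
h, r, s between them cover only {3, 5, 6} — a naked triple. Remove those values from q.
So 1 goes to q.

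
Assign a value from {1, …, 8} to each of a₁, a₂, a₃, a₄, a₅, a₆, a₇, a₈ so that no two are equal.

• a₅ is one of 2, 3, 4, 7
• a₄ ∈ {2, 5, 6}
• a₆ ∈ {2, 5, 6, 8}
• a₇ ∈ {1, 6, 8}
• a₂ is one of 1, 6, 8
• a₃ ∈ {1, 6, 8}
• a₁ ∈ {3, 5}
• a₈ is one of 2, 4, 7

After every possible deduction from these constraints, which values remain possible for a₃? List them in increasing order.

1, 6, 8

a₂, a₃, a₇ between them cover only {1, 6, 8} — a naked triple. Remove those values from a₄, a₆.
The 2 variables a₄ and a₆ are confined to {2, 5}, which locks those values in; drop them from a₁, a₅, a₈.
That leaves a₁ = 3. Eliminate 3 elsewhere: a₅.
No further eliminations apply; a₃ can still be any of 1, 6, 8.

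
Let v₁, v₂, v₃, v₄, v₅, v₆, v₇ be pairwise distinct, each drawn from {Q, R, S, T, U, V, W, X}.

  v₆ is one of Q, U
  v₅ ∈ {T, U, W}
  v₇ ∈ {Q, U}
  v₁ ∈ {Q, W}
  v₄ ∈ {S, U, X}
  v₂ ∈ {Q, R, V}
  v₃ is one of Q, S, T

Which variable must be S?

v₃

v₆ and v₇ between them cover only {Q, U} — a naked pair. Remove those values from v₁, v₂, v₃, v₄, v₅.
v₁ must be W (only option left). Eliminate W elsewhere: v₅.
v₅ has just one choice, so v₅ = T. So v₃ can't be T.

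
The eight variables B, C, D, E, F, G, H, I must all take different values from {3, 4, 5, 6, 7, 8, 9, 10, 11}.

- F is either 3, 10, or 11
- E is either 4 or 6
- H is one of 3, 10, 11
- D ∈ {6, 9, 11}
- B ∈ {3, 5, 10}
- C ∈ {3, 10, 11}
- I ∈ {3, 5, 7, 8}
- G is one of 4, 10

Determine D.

9

The 3 variables C, F, H are confined to {3, 10, 11}, which locks those values in; drop them from B, D, G, I.
That leaves B = 5. So I can't be 5.
G must be 4 (only option left). Strike 4 from E.
E must be 6 (only option left). Strike 6 from D.
So D = 9.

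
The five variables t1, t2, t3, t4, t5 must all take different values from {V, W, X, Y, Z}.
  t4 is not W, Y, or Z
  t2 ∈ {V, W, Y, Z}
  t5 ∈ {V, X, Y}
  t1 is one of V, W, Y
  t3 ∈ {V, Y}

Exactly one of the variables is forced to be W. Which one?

The 5 variables together cover exactly {V, W, X, Y, Z} — 5 values for 5 variables — and Z appears only in t2's list, so t2 = Z.
The 4 still-open variables together cover exactly {V, W, X, Y} — 4 values for 4 variables — and W appears only in t1's list, so t1 = W.

t1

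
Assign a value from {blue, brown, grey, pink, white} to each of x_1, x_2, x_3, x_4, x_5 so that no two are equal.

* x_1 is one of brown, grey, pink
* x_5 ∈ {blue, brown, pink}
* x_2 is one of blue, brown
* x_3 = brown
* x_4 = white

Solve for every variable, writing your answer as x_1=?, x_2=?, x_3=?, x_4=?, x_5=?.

x_1=grey, x_2=blue, x_3=brown, x_4=white, x_5=pink

x_3's domain is down to {brown}, so x_3 = brown. So x_1, x_2, x_5 can't be brown.
x_4 must be white (only option left).
x_2 must be blue (only option left). Remove blue from x_5.
x_5's domain is down to {pink}, so x_5 = pink. Eliminate pink elsewhere: x_1.
x_1's domain is down to {grey}, so x_1 = grey.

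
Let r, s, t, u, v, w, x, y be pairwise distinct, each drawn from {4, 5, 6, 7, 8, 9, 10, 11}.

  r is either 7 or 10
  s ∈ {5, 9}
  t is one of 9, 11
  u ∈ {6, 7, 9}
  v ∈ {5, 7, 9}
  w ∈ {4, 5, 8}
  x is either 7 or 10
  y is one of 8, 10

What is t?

11

Among the 8 variables, 4 fits only w (and all 8 values in {4, 5, 6, 7, 8, 9, 10, 11} must be used), so w = 4.
The 7 still-open variables together cover exactly {5, 6, 7, 8, 9, 10, 11} — 7 values for 7 variables — and 6 appears only in u's list, so u = 6.
The 6 still-open variables together cover exactly {5, 7, 8, 9, 10, 11} — 6 values for 6 variables — and 8 appears only in y's list, so y = 8.
The 5 still-open variables together cover exactly {5, 7, 9, 10, 11} — 5 values for 5 variables — and 11 appears only in t's list, so t = 11.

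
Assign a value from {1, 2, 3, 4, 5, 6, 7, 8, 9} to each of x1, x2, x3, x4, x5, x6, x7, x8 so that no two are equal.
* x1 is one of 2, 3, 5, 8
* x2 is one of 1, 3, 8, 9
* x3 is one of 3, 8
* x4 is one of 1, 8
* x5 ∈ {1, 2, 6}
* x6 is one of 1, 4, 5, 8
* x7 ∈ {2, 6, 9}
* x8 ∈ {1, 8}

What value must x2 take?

9

Among the 8 variables, 4 fits only x6 (and all 8 values in {1, 2, 3, 4, 5, 6, 8, 9} must be used), so x6 = 4.
The 7 still-open variables together cover exactly {1, 2, 3, 5, 6, 8, 9} — 7 values for 7 variables — and 5 appears only in x1's list, so x1 = 5.
x4 and x8 share exactly the 2 values {1, 8}; by pigeonhole those values go to them, so strike 1, 8 from x2, x3, x5.
x3's domain is down to {3}, so x3 = 3. Eliminate 3 elsewhere: x2.
So x2 = 9.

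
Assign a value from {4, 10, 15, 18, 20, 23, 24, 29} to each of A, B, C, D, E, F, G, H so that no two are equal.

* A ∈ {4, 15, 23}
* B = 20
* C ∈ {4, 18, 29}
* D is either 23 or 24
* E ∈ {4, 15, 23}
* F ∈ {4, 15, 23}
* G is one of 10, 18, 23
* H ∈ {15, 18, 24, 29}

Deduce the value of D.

24

B has just one choice, so B = 20.
The 7 still-open variables together cover exactly {4, 10, 15, 18, 23, 24, 29} — 7 values for 7 variables — and 10 appears only in G's list, so G = 10.
The 3 variables A, E, F are confined to {4, 15, 23}, which locks those values in; drop them from C, D, H.
So D = 24.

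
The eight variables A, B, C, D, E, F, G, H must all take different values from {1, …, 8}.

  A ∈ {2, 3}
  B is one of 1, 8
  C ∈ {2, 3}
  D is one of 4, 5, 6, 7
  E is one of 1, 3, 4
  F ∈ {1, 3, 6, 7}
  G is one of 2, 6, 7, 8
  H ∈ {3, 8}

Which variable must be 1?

Among the 8 variables, 5 fits only D (and all 8 values in {1, 2, 3, 4, 5, 6, 7, 8} must be used), so D = 5.
The 7 still-open variables together cover exactly {1, 2, 3, 4, 6, 7, 8} — 7 values for 7 variables — and 4 appears only in E's list, so E = 4.
The 2 variables A and C are confined to {2, 3}, which locks those values in; drop them from F, G, H.
H must be 8 (only option left). So B, G can't be 8.
So 1 goes to B.

B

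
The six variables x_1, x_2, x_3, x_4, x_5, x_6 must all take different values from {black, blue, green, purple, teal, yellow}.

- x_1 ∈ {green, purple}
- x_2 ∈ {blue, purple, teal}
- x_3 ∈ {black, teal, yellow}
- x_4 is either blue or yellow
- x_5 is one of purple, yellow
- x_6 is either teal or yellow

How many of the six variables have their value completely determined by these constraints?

Among the 6 variables, black fits only x_3 (and all 6 values in {black, blue, green, purple, teal, yellow} must be used), so x_3 = black.
Among the 5 still-open variables, green fits only x_1 (and all 5 values in {blue, green, purple, teal, yellow} must be used), so x_1 = green.
Determined: x_1=green, x_3=black. The other variables each still have more than one consistent value. That makes 2.

2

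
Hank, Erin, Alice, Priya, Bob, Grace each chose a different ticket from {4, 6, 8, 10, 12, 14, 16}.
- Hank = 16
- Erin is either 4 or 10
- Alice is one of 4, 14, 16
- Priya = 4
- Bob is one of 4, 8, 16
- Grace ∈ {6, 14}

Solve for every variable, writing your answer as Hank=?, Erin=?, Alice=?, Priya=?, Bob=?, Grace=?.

Hank has just one choice, so Hank = 16. Strike 16 from Alice, Bob.
Priya's domain is down to {4}, so Priya = 4. So Erin, Alice, Bob can't be 4.
Bob must be 8 (only option left).
That leaves Erin = 10.
Alice must be 14 (only option left). Eliminate 14 elsewhere: Grace.
Grace has just one choice, so Grace = 6.

Hank=16, Erin=10, Alice=14, Priya=4, Bob=8, Grace=6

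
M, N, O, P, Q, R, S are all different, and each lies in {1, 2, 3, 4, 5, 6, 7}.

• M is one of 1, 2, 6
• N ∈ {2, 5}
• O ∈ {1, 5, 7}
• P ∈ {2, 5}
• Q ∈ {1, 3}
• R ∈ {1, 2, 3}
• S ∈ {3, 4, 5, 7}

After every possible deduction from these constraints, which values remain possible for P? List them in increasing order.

The 7 variables together cover exactly {1, 2, 3, 4, 5, 6, 7} — 7 values for 7 variables — and 4 appears only in S's list, so S = 4.
The 6 still-open variables together cover exactly {1, 2, 3, 5, 6, 7} — 6 values for 6 variables — and 6 appears only in M's list, so M = 6.
Among the 5 still-open variables, 7 fits only O (and all 5 values in {1, 2, 3, 5, 7} must be used), so O = 7.
N and P between them cover only {2, 5} — a naked pair. Remove those values from R.
No further eliminations apply; P can still be any of 2, 5.

2, 5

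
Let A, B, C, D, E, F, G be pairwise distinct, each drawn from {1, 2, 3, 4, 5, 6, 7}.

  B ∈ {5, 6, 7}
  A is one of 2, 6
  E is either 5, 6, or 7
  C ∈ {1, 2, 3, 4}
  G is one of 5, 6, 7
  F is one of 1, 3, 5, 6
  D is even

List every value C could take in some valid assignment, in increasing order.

1, 3

B, E, G between them cover only {5, 6, 7} — a naked triple. Remove those values from A, D, F.
A's domain is down to {2}, so A = 2. So C, D can't be 2.
That leaves D = 4. Eliminate 4 elsewhere: C.
No further eliminations apply; C can still be any of 1, 3.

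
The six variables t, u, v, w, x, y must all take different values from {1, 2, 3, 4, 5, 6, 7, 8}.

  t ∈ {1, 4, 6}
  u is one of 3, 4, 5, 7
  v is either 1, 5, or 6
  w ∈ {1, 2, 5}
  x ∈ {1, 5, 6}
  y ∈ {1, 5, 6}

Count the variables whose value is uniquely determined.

v, x, y share exactly the 3 values {1, 5, 6}; by pigeonhole those values go to them, so strike 1, 5, 6 from t, u, w.
t has just one choice, so t = 4. Strike 4 from u.
That leaves w = 2.
Determined: t=4, w=2. The other variables each still have more than one consistent value. That makes 2.

2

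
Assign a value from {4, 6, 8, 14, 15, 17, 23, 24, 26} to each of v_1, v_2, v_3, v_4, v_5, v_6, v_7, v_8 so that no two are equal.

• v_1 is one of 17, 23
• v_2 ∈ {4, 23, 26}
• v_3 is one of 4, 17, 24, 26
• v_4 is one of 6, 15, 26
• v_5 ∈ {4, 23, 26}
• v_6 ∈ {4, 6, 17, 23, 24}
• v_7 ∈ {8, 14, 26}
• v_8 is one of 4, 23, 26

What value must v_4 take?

15

The 3 variables v_2, v_5, v_8 are confined to {4, 23, 26}, which locks those values in; drop them from v_1, v_3, v_4, v_6, v_7.
v_1 must be 17 (only option left). Eliminate 17 elsewhere: v_3, v_6.
That leaves v_3 = 24. Strike 24 from v_6.
That leaves v_6 = 6. Remove 6 from v_4.
So v_4 = 15.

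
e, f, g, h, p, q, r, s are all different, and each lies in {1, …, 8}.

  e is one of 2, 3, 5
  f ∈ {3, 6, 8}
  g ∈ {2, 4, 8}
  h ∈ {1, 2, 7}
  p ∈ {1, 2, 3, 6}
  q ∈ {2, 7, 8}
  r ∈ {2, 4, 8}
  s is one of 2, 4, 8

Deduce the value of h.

1

The 8 variables together cover exactly {1, 2, 3, 4, 5, 6, 7, 8} — 8 values for 8 variables — and 5 appears only in e's list, so e = 5.
g, r, s share exactly the 3 values {2, 4, 8}; by pigeonhole those values go to them, so strike 2, 4, 8 from f, h, p, q.
q must be 7 (only option left). Strike 7 from h.
So h = 1.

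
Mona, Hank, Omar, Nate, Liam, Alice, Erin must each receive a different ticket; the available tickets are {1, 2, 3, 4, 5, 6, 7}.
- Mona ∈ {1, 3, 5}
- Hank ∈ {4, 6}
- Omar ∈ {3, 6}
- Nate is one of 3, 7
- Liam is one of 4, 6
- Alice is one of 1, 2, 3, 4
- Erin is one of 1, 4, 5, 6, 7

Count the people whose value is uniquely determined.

3

The 7 variables together cover exactly {1, 2, 3, 4, 5, 6, 7} — 7 values for 7 variables — and 2 appears only in Alice's list, so Alice = 2.
Hank and Liam share exactly the 2 values {4, 6}; by pigeonhole those values go to them, so strike 4, 6 from Omar, Erin.
Omar must be 3 (only option left). Strike 3 from Mona, Nate.
Nate has just one choice, so Nate = 7. Remove 7 from Erin.
Determined: Omar=3, Nate=7, Alice=2. The other people each still have more than one consistent value. That makes 3.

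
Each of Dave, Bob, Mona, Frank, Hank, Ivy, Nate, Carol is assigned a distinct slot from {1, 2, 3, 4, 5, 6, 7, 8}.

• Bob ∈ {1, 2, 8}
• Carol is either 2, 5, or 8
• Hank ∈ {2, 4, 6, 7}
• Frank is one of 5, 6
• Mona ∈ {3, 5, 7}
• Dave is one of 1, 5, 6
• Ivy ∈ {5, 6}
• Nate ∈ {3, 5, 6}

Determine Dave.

The 8 variables together cover exactly {1, 2, 3, 4, 5, 6, 7, 8} — 8 values for 8 variables — and 4 appears only in Hank's list, so Hank = 4.
The 7 still-open variables draw from only 7 values {1, 2, 3, 5, 6, 7, 8}, so each is used; only Mona can be 7, hence Mona = 7.
The 6 still-open variables draw from only 6 values {1, 2, 3, 5, 6, 8}, so each is used; only Nate can be 3, hence Nate = 3.
Frank and Ivy between them cover only {5, 6} — a naked pair. Remove those values from Dave, Carol.
So Dave = 1.

1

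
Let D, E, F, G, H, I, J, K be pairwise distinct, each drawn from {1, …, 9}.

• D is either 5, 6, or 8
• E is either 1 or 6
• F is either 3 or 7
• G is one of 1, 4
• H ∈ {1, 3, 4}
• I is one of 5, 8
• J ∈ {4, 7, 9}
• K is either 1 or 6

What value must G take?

4

The 8 variables together cover exactly {1, 3, 4, 5, 6, 7, 8, 9} — 8 values for 8 variables — and 9 appears only in J's list, so J = 9.
Among the 7 still-open variables, 7 fits only F (and all 7 values in {1, 3, 4, 5, 6, 7, 8} must be used), so F = 7.
The 6 still-open variables together cover exactly {1, 3, 4, 5, 6, 8} — 6 values for 6 variables — and 3 appears only in H's list, so H = 3.
The 5 still-open variables draw from only 5 values {1, 4, 5, 6, 8}, so each is used; only G can be 4, hence G = 4.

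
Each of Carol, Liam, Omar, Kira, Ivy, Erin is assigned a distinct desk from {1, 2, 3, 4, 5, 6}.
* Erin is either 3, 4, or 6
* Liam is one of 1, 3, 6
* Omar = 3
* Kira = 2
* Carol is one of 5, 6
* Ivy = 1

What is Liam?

Omar's domain is down to {3}, so Omar = 3. Strike 3 from Liam, Erin.
Kira's domain is down to {2}, so Kira = 2.
Ivy's domain is down to {1}, so Ivy = 1. Strike 1 from Liam.
So Liam = 6.

6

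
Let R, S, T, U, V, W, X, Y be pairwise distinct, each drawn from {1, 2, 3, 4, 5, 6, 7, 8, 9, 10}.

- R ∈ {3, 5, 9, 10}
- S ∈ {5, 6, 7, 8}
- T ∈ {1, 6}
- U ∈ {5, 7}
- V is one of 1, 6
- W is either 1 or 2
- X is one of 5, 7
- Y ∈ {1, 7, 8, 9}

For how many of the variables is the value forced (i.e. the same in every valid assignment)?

T and V between them cover only {1, 6} — a naked pair. Remove those values from S, W, Y.
W's domain is down to {2}, so W = 2.
U and X share exactly the 2 values {5, 7}; by pigeonhole those values go to them, so strike 5, 7 from R, S, Y.
S must be 8 (only option left). Eliminate 8 elsewhere: Y.
That leaves Y = 9. Eliminate 9 elsewhere: R.
Determined: S=8, W=2, Y=9. The other variables each still have more than one consistent value. That makes 3.

3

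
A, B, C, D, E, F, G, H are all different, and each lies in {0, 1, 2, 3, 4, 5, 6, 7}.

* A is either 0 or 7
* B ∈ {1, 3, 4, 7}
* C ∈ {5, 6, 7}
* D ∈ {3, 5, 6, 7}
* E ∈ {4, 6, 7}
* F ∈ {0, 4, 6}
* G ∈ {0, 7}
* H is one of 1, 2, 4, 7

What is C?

5

The 8 variables together cover exactly {0, 1, 2, 3, 4, 5, 6, 7} — 8 values for 8 variables — and 2 appears only in H's list, so H = 2.
The 7 still-open variables together cover exactly {0, 1, 3, 4, 5, 6, 7} — 7 values for 7 variables — and 1 appears only in B's list, so B = 1.
Among the 6 still-open variables, 3 fits only D (and all 6 values in {0, 3, 4, 5, 6, 7} must be used), so D = 3.
The 5 still-open variables together cover exactly {0, 4, 5, 6, 7} — 5 values for 5 variables — and 5 appears only in C's list, so C = 5.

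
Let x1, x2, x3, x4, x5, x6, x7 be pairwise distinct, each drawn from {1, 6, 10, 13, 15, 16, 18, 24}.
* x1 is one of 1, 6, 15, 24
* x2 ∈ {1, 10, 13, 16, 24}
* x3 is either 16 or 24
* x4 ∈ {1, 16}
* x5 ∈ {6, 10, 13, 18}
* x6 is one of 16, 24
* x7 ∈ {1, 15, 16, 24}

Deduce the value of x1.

x3 and x6 share exactly the 2 values {16, 24}; by pigeonhole those values go to them, so strike 16, 24 from x1, x2, x4, x7.
x4's domain is down to {1}, so x4 = 1. Strike 1 from x1, x2, x7.
x7 has just one choice, so x7 = 15. So x1 can't be 15.
So x1 = 6.

6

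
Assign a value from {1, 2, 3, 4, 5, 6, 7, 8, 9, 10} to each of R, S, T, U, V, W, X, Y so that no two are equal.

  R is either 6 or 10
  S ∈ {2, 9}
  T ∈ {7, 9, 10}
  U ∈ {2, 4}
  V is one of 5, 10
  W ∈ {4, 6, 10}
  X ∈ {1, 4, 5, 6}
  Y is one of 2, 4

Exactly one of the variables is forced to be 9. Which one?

Among the 8 variables, 1 fits only X (and all 8 values in {1, 2, 4, 5, 6, 7, 9, 10} must be used), so X = 1.
Among the 7 still-open variables, 5 fits only V (and all 7 values in {2, 4, 5, 6, 7, 9, 10} must be used), so V = 5.
Among the 6 still-open variables, 7 fits only T (and all 6 values in {2, 4, 6, 7, 9, 10} must be used), so T = 7.
The 5 still-open variables draw from only 5 values {2, 4, 6, 9, 10}, so each is used; only S can be 9, hence S = 9.

S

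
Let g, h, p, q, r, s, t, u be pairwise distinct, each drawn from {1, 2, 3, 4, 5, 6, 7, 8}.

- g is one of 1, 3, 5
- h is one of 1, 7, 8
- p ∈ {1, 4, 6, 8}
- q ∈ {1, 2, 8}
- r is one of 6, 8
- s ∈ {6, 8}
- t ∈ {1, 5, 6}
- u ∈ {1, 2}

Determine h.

7

Among the 8 variables, 3 fits only g (and all 8 values in {1, 2, 3, 4, 5, 6, 7, 8} must be used), so g = 3.
The 7 still-open variables together cover exactly {1, 2, 4, 5, 6, 7, 8} — 7 values for 7 variables — and 4 appears only in p's list, so p = 4.
The 6 still-open variables together cover exactly {1, 2, 5, 6, 7, 8} — 6 values for 6 variables — and 5 appears only in t's list, so t = 5.
Among the 5 still-open variables, 7 fits only h (and all 5 values in {1, 2, 6, 7, 8} must be used), so h = 7.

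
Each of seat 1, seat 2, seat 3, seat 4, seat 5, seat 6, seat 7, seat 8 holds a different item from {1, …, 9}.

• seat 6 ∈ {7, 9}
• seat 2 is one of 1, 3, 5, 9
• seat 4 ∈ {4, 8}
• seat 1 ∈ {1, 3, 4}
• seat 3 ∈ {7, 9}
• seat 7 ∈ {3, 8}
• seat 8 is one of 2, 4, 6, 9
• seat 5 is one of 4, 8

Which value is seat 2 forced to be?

seat 3 and seat 6 between them cover only {7, 9} — a naked pair. Remove those values from seat 2, seat 8.
The 2 variables seat 4 and seat 5 are confined to {4, 8}, which locks those values in; drop them from seat 1, seat 7, seat 8.
seat 7 must be 3 (only option left). Strike 3 from seat 1, seat 2.
That leaves seat 1 = 1. Eliminate 1 elsewhere: seat 2.
So seat 2 = 5.

5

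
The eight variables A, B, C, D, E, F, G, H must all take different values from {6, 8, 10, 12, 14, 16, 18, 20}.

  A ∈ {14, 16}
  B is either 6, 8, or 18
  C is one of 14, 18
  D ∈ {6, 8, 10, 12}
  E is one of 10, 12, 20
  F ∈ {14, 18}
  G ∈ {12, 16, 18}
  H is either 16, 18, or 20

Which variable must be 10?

C and F share exactly the 2 values {14, 18}; by pigeonhole those values go to them, so strike 14, 18 from A, B, G, H.
A must be 16 (only option left). Eliminate 16 elsewhere: G, H.
G's domain is down to {12}, so G = 12. Remove 12 from D, E.
H must be 20 (only option left). Eliminate 20 elsewhere: E.
So 10 goes to E.

E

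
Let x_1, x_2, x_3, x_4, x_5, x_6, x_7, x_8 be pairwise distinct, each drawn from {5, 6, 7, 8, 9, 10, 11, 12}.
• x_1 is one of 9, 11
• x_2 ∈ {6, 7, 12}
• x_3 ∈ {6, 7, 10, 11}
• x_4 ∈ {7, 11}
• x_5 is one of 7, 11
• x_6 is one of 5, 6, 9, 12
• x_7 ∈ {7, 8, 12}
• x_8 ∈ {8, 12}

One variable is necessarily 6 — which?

Among the 8 variables, 5 fits only x_6 (and all 8 values in {5, 6, 7, 8, 9, 10, 11, 12} must be used), so x_6 = 5.
The 7 still-open variables draw from only 7 values {6, 7, 8, 9, 10, 11, 12}, so each is used; only x_1 can be 9, hence x_1 = 9.
Among the 6 still-open variables, 10 fits only x_3 (and all 6 values in {6, 7, 8, 10, 11, 12} must be used), so x_3 = 10.
The 5 still-open variables draw from only 5 values {6, 7, 8, 11, 12}, so each is used; only x_2 can be 6, hence x_2 = 6.

x_2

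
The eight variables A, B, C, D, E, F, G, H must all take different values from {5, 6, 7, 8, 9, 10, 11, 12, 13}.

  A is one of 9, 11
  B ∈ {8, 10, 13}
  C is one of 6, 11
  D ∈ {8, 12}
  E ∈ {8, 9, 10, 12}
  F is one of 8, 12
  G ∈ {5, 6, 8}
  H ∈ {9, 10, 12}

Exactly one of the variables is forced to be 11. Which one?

A

Among the 8 variables, 5 fits only G (and all 8 values in {5, 6, 8, 9, 10, 11, 12, 13} must be used), so G = 5.
The 7 still-open variables together cover exactly {6, 8, 9, 10, 11, 12, 13} — 7 values for 7 variables — and 6 appears only in C's list, so C = 6.
The 6 still-open variables together cover exactly {8, 9, 10, 11, 12, 13} — 6 values for 6 variables — and 11 appears only in A's list, so A = 11.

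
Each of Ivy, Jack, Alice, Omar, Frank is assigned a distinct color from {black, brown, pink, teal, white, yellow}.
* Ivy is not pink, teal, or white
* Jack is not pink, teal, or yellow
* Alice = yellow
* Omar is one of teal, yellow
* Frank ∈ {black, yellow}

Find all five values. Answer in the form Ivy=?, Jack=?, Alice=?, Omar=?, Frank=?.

Alice must be yellow (only option left). Eliminate yellow elsewhere: Ivy, Omar, Frank.
Omar's domain is down to {teal}, so Omar = teal.
Frank's domain is down to {black}, so Frank = black. So Ivy, Jack can't be black.
Ivy's domain is down to {brown}, so Ivy = brown. So Jack can't be brown.
Jack must be white (only option left).

Ivy=brown, Jack=white, Alice=yellow, Omar=teal, Frank=black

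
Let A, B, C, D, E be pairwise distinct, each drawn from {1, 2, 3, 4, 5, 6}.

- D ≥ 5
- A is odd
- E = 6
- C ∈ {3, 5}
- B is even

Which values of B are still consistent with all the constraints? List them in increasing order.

2, 4

E's domain is down to {6}, so E = 6. So B, D can't be 6.
That leaves D = 5. So A, C can't be 5.
C has just one choice, so C = 3. Eliminate 3 elsewhere: A.
That leaves A = 1.
No further eliminations apply; B can still be any of 2, 4.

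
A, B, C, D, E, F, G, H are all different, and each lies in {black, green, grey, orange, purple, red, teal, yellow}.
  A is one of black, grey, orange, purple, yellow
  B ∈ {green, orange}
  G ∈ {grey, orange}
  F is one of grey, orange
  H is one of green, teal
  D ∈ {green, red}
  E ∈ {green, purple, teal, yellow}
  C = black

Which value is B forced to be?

green

C must be black (only option left). Remove black from A.
Among the 7 still-open variables, red fits only D (and all 7 values in {green, grey, orange, purple, red, teal, yellow} must be used), so D = red.
F and G share exactly the 2 values {grey, orange}; by pigeonhole those values go to them, so strike grey, orange from A, B.
So B = green.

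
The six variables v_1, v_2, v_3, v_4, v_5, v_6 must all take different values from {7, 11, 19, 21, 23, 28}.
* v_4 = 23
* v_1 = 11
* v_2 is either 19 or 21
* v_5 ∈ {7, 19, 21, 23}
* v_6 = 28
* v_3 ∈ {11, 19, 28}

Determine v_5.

v_1's domain is down to {11}, so v_1 = 11. Remove 11 from v_3.
v_4 has just one choice, so v_4 = 23. So v_5 can't be 23.
v_6's domain is down to {28}, so v_6 = 28. So v_3 can't be 28.
That leaves v_3 = 19. Strike 19 from v_2, v_5.
v_2 must be 21 (only option left). Remove 21 from v_5.
So v_5 = 7.

7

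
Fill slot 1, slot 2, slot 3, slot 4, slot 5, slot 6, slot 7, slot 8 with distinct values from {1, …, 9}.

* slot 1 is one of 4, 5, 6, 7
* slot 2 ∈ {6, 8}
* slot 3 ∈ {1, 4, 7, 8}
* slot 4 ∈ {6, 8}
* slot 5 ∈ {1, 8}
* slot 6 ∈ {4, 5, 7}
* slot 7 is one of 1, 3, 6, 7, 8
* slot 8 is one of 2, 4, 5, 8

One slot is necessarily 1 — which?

slot 5

The 8 variables draw from only 8 values {1, 2, 3, 4, 5, 6, 7, 8}, so each is used; only slot 8 can be 2, hence slot 8 = 2.
The 7 still-open variables together cover exactly {1, 3, 4, 5, 6, 7, 8} — 7 values for 7 variables — and 3 appears only in slot 7's list, so slot 7 = 3.
slot 2 and slot 4 between them cover only {6, 8} — a naked pair. Remove those values from slot 1, slot 3, slot 5.
So 1 goes to slot 5.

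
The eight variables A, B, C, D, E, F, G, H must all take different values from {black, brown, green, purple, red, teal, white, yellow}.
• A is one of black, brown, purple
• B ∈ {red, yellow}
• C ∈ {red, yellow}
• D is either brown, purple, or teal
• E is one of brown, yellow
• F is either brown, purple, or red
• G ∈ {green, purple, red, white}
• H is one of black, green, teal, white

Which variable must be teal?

D

B and C share exactly the 2 values {red, yellow}; by pigeonhole those values go to them, so strike red, yellow from E, F, G.
E's domain is down to {brown}, so E = brown. So A, D, F can't be brown.
F's domain is down to {purple}, so F = purple. Remove purple from A, D, G.
So teal goes to D.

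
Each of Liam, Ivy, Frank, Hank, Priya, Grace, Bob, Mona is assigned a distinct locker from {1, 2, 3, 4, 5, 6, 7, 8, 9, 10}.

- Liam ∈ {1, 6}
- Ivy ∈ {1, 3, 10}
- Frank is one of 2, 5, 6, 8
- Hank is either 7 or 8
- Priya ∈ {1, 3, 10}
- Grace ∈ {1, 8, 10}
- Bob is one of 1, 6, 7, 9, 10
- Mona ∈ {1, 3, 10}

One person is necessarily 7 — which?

Hank

The 3 variables Ivy, Priya, Mona are confined to {1, 3, 10}, which locks those values in; drop them from Liam, Grace, Bob.
Liam's domain is down to {6}, so Liam = 6. Remove 6 from Frank, Bob.
Grace's domain is down to {8}, so Grace = 8. Eliminate 8 elsewhere: Frank, Hank.
So 7 goes to Hank.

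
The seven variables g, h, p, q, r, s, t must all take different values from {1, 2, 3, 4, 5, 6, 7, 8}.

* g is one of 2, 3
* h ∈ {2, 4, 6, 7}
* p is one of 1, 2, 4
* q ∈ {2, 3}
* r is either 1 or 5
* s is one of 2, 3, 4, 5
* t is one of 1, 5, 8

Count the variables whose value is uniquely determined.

1

g and q between them cover only {2, 3} — a naked pair. Remove those values from h, p, s.
p, r, s between them cover only {1, 4, 5} — a naked triple. Remove those values from h, t.
That leaves t = 8.
Determined: t=8. The other variables each still have more than one consistent value. That makes 1.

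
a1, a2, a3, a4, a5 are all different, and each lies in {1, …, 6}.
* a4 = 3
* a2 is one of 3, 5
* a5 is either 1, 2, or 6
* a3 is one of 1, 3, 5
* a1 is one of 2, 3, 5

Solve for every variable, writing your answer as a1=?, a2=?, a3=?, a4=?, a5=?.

a4 must be 3 (only option left). Eliminate 3 elsewhere: a1, a2, a3.
a2's domain is down to {5}, so a2 = 5. So a1, a3 can't be 5.
a3 must be 1 (only option left). Strike 1 from a5.
a1's domain is down to {2}, so a1 = 2. Strike 2 from a5.
a5 must be 6 (only option left).

a1=2, a2=5, a3=1, a4=3, a5=6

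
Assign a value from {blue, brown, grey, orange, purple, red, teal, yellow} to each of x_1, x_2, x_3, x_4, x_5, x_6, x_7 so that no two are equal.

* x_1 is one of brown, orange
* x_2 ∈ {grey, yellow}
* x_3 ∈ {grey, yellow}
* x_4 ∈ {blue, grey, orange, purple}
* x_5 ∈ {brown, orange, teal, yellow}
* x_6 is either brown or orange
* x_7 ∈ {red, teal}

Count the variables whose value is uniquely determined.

2

The 2 variables x_1 and x_6 are confined to {brown, orange}, which locks those values in; drop them from x_4, x_5.
The 2 variables x_2 and x_3 are confined to {grey, yellow}, which locks those values in; drop them from x_4, x_5.
x_5 must be teal (only option left). Eliminate teal elsewhere: x_7.
x_7's domain is down to {red}, so x_7 = red.
Determined: x_5=teal, x_7=red. The other variables each still have more than one consistent value. That makes 2.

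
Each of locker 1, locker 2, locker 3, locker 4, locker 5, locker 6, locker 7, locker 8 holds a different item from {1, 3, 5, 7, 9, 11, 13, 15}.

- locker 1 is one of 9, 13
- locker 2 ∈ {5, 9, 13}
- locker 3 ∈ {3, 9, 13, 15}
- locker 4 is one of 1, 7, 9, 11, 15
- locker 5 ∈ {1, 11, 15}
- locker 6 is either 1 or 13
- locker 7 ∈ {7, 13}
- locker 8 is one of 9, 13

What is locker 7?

Among the 8 variables, 3 fits only locker 3 (and all 8 values in {1, 3, 5, 7, 9, 11, 13, 15} must be used), so locker 3 = 3.
The 7 still-open variables draw from only 7 values {1, 5, 7, 9, 11, 13, 15}, so each is used; only locker 2 can be 5, hence locker 2 = 5.
The 2 variables locker 1 and locker 8 are confined to {9, 13}, which locks those values in; drop them from locker 4, locker 6, locker 7.
So locker 7 = 7.

7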